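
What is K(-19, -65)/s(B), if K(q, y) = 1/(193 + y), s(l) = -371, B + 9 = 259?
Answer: -1/47488 ≈ -2.1058e-5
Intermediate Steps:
B = 250 (B = -9 + 259 = 250)
K(-19, -65)/s(B) = 1/((193 - 65)*(-371)) = -1/371/128 = (1/128)*(-1/371) = -1/47488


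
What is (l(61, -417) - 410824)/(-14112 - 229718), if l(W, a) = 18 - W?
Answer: 410867/243830 ≈ 1.6851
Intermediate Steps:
(l(61, -417) - 410824)/(-14112 - 229718) = ((18 - 1*61) - 410824)/(-14112 - 229718) = ((18 - 61) - 410824)/(-243830) = (-43 - 410824)*(-1/243830) = -410867*(-1/243830) = 410867/243830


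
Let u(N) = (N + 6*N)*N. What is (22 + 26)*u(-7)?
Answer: 16464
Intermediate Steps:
u(N) = 7*N² (u(N) = (7*N)*N = 7*N²)
(22 + 26)*u(-7) = (22 + 26)*(7*(-7)²) = 48*(7*49) = 48*343 = 16464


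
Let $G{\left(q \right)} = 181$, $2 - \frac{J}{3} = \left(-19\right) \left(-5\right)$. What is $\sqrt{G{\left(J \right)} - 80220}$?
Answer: $i \sqrt{80039} \approx 282.91 i$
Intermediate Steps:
$J = -279$ ($J = 6 - 3 \left(\left(-19\right) \left(-5\right)\right) = 6 - 285 = -279$)
$\sqrt{G{\left(J \right)} - 80220} = \sqrt{181 - 80220} = \sqrt{-80039} = i \sqrt{80039}$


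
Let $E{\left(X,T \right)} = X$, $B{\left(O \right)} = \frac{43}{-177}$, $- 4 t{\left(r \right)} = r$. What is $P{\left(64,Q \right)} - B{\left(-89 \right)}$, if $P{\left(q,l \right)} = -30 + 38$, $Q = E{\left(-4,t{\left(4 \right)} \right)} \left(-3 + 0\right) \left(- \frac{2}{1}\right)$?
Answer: $\frac{1459}{177} \approx 8.2429$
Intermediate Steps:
$t{\left(r \right)} = - \frac{r}{4}$
$B{\left(O \right)} = - \frac{43}{177}$ ($B{\left(O \right)} = 43 \left(- \frac{1}{177}\right) = - \frac{43}{177}$)
$Q = -24$ ($Q = - 4 \left(-3 + 0\right) \left(- \frac{2}{1}\right) = \left(-4\right) \left(-3\right) \left(\left(-2\right) 1\right) = 12 \left(-2\right) = -24$)
$P{\left(q,l \right)} = 8$
$P{\left(64,Q \right)} - B{\left(-89 \right)} = 8 - - \frac{43}{177} = 8 + \frac{43}{177} = \frac{1459}{177}$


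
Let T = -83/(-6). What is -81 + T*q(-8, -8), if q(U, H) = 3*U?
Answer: -413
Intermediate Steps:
T = 83/6 (T = -83*(-1/6) = 83/6 ≈ 13.833)
-81 + T*q(-8, -8) = -81 + 83*(3*(-8))/6 = -81 + (83/6)*(-24) = -81 - 332 = -413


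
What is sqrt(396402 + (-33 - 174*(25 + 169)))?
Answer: sqrt(362613) ≈ 602.17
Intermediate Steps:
sqrt(396402 + (-33 - 174*(25 + 169))) = sqrt(396402 + (-33 - 174*194)) = sqrt(396402 + (-33 - 33756)) = sqrt(396402 - 33789) = sqrt(362613)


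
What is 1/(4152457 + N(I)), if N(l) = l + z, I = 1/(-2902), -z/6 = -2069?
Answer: 2902/12086455641 ≈ 2.4010e-7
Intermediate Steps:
z = 12414 (z = -6*(-2069) = 12414)
I = -1/2902 ≈ -0.00034459
N(l) = 12414 + l (N(l) = l + 12414 = 12414 + l)
1/(4152457 + N(I)) = 1/(4152457 + (12414 - 1/2902)) = 1/(4152457 + 36025427/2902) = 1/(12086455641/2902) = 2902/12086455641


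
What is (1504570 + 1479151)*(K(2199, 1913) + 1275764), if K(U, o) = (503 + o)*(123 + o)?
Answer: 18483375827540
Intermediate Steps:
K(U, o) = (123 + o)*(503 + o)
(1504570 + 1479151)*(K(2199, 1913) + 1275764) = (1504570 + 1479151)*((61869 + 1913² + 626*1913) + 1275764) = 2983721*((61869 + 3659569 + 1197538) + 1275764) = 2983721*(4918976 + 1275764) = 2983721*6194740 = 18483375827540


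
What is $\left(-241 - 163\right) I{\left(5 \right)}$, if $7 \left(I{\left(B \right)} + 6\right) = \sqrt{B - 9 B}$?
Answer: $2424 - \frac{808 i \sqrt{10}}{7} \approx 2424.0 - 365.02 i$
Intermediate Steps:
$I{\left(B \right)} = -6 + \frac{2 \sqrt{2} \sqrt{- B}}{7}$ ($I{\left(B \right)} = -6 + \frac{\sqrt{B - 9 B}}{7} = -6 + \frac{\sqrt{- 8 B}}{7} = -6 + \frac{2 \sqrt{2} \sqrt{- B}}{7}$)
$\left(-241 - 163\right) I{\left(5 \right)} = \left(-241 - 163\right) \left(-6 + \frac{2 \sqrt{2} \sqrt{\left(-1\right) 5}}{7}\right) = - 404 \left(-6 + \frac{2 \sqrt{2} \sqrt{-5}}{7}\right) = - 404 \left(-6 + \frac{2 \sqrt{2} i \sqrt{5}}{7}\right) = - 404 \left(-6 + \frac{2 i \sqrt{10}}{7}\right) = 2424 - \frac{808 i \sqrt{10}}{7}$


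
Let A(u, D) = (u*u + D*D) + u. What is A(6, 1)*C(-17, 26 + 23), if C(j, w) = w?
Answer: 2107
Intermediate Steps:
A(u, D) = u + D² + u² (A(u, D) = (u² + D²) + u = (D² + u²) + u = u + D² + u²)
A(6, 1)*C(-17, 26 + 23) = (6 + 1² + 6²)*(26 + 23) = (6 + 1 + 36)*49 = 43*49 = 2107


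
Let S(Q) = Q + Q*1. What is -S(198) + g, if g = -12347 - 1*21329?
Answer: -34072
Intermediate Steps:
S(Q) = 2*Q (S(Q) = Q + Q = 2*Q)
g = -33676 (g = -12347 - 21329 = -33676)
-S(198) + g = -2*198 - 33676 = -1*396 - 33676 = -396 - 33676 = -34072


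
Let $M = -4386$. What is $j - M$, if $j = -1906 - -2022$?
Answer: $4502$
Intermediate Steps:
$j = 116$ ($j = -1906 + 2022 = 116$)
$j - M = 116 - -4386 = 116 + 4386 = 4502$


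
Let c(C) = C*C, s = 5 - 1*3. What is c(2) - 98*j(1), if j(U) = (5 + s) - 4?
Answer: -290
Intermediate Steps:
s = 2 (s = 5 - 3 = 2)
j(U) = 3 (j(U) = (5 + 2) - 4 = 7 - 4 = 3)
c(C) = C²
c(2) - 98*j(1) = 2² - 98*3 = 4 - 294 = -290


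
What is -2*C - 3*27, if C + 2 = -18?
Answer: -41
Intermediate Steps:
C = -20 (C = -2 - 18 = -20)
-2*C - 3*27 = -2*(-20) - 3*27 = 40 - 81 = -41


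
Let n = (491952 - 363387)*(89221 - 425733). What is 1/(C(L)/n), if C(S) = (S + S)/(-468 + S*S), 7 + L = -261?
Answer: 385890262464960/67 ≈ 5.7596e+12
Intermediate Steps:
L = -268 (L = -7 - 261 = -268)
n = -43263665280 (n = 128565*(-336512) = -43263665280)
C(S) = 2*S/(-468 + S²) (C(S) = (2*S)/(-468 + S²) = 2*S/(-468 + S²))
1/(C(L)/n) = 1/((2*(-268)/(-468 + (-268)²))/(-43263665280)) = 1/((2*(-268)/(-468 + 71824))*(-1/43263665280)) = 1/((2*(-268)/71356)*(-1/43263665280)) = 1/((2*(-268)*(1/71356))*(-1/43263665280)) = 1/(-134/17839*(-1/43263665280)) = 1/(67/385890262464960) = 385890262464960/67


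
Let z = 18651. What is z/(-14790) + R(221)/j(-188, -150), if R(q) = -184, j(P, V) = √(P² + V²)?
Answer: -6217/4930 - 92*√14461/14461 ≈ -2.0261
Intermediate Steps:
z/(-14790) + R(221)/j(-188, -150) = 18651/(-14790) - 184/√((-188)² + (-150)²) = 18651*(-1/14790) - 184/√(35344 + 22500) = -6217/4930 - 184*√14461/28922 = -6217/4930 - 92*√14461/14461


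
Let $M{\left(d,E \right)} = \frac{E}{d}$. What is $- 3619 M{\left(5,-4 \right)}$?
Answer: $\frac{14476}{5} \approx 2895.2$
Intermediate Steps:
$- 3619 M{\left(5,-4 \right)} = - 3619 \left(- \frac{4}{5}\right) = - 3619 \left(\left(-4\right) \frac{1}{5}\right) = \left(-3619\right) \left(- \frac{4}{5}\right) = \frac{14476}{5}$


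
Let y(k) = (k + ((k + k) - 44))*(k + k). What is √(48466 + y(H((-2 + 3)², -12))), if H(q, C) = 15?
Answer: 4*√3031 ≈ 220.22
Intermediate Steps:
y(k) = 2*k*(-44 + 3*k) (y(k) = (k + (2*k - 44))*(2*k) = (k + (-44 + 2*k))*(2*k) = (-44 + 3*k)*(2*k) = 2*k*(-44 + 3*k))
√(48466 + y(H((-2 + 3)², -12))) = √(48466 + 2*15*(-44 + 3*15)) = √(48466 + 2*15*(-44 + 45)) = √(48466 + 2*15*1) = √(48466 + 30) = √48496 = 4*√3031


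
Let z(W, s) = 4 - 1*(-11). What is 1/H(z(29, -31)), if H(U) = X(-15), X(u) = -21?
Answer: -1/21 ≈ -0.047619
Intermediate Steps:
z(W, s) = 15 (z(W, s) = 4 + 11 = 15)
H(U) = -21
1/H(z(29, -31)) = 1/(-21) = -1/21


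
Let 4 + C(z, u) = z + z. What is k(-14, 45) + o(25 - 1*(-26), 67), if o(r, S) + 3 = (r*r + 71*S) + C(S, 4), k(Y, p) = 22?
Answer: 7507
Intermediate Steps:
C(z, u) = -4 + 2*z (C(z, u) = -4 + (z + z) = -4 + 2*z)
o(r, S) = -7 + r² + 73*S (o(r, S) = -3 + ((r*r + 71*S) + (-4 + 2*S)) = -3 + ((r² + 71*S) + (-4 + 2*S)) = -3 + (-4 + r² + 73*S) = -7 + r² + 73*S)
k(-14, 45) + o(25 - 1*(-26), 67) = 22 + (-7 + (25 - 1*(-26))² + 73*67) = 22 + (-7 + (25 + 26)² + 4891) = 22 + (-7 + 51² + 4891) = 22 + (-7 + 2601 + 4891) = 22 + 7485 = 7507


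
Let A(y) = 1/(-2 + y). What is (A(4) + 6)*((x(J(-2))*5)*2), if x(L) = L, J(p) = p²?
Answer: 260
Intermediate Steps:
(A(4) + 6)*((x(J(-2))*5)*2) = (1/(-2 + 4) + 6)*(((-2)²*5)*2) = (1/2 + 6)*((4*5)*2) = (½ + 6)*(20*2) = (13/2)*40 = 260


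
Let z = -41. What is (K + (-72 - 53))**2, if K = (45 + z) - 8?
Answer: 16641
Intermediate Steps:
K = -4 (K = (45 - 41) - 8 = 4 - 8 = -4)
(K + (-72 - 53))**2 = (-4 + (-72 - 53))**2 = (-4 - 125)**2 = (-129)**2 = 16641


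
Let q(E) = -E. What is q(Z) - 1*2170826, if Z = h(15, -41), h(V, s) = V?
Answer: -2170841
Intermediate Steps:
Z = 15
q(Z) - 1*2170826 = -1*15 - 1*2170826 = -15 - 2170826 = -2170841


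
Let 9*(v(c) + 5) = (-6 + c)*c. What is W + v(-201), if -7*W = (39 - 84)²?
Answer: 30301/7 ≈ 4328.7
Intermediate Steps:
v(c) = -5 + c*(-6 + c)/9 (v(c) = -5 + ((-6 + c)*c)/9 = -5 + (c*(-6 + c))/9 = -5 + c*(-6 + c)/9)
W = -2025/7 (W = -(39 - 84)²/7 = -⅐*(-45)² = -⅐*2025 = -2025/7 ≈ -289.29)
W + v(-201) = -2025/7 + (-5 - ⅔*(-201) + (⅑)*(-201)²) = -2025/7 + (-5 + 134 + (⅑)*40401) = -2025/7 + (-5 + 134 + 4489) = -2025/7 + 4618 = 30301/7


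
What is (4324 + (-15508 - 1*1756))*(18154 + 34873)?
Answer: -686169380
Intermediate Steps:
(4324 + (-15508 - 1*1756))*(18154 + 34873) = (4324 + (-15508 - 1756))*53027 = (4324 - 17264)*53027 = -12940*53027 = -686169380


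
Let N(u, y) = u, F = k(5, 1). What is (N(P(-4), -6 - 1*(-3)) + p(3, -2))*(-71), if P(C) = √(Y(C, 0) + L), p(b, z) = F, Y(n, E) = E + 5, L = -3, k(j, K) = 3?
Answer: -213 - 71*√2 ≈ -313.41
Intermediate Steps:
F = 3
Y(n, E) = 5 + E
p(b, z) = 3
P(C) = √2 (P(C) = √((5 + 0) - 3) = √(5 - 3) = √2)
(N(P(-4), -6 - 1*(-3)) + p(3, -2))*(-71) = (√2 + 3)*(-71) = (3 + √2)*(-71) = -213 - 71*√2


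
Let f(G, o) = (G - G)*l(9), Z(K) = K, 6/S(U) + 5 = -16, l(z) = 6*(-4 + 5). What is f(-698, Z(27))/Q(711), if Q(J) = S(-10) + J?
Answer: 0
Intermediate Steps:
l(z) = 6 (l(z) = 6*1 = 6)
S(U) = -2/7 (S(U) = 6/(-5 - 16) = 6/(-21) = 6*(-1/21) = -2/7)
Q(J) = -2/7 + J
f(G, o) = 0 (f(G, o) = (G - G)*6 = 0*6 = 0)
f(-698, Z(27))/Q(711) = 0/(-2/7 + 711) = 0/(4975/7) = 0*(7/4975) = 0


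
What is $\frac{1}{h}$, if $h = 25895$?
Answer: $\frac{1}{25895} \approx 3.8617 \cdot 10^{-5}$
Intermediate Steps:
$\frac{1}{h} = \frac{1}{25895}$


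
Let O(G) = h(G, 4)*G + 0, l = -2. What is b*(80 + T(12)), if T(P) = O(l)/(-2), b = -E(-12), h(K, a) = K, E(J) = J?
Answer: 936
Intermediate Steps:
O(G) = G² (O(G) = G*G + 0 = G² + 0 = G²)
b = 12 (b = -1*(-12) = 12)
T(P) = -2 (T(P) = (-2)²/(-2) = 4*(-½) = -2)
b*(80 + T(12)) = 12*(80 - 2) = 12*78 = 936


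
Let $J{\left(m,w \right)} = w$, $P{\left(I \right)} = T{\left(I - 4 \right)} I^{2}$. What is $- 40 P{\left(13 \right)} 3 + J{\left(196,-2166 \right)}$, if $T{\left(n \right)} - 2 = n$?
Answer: $-225246$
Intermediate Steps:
$T{\left(n \right)} = 2 + n$
$P{\left(I \right)} = I^{2} \left(-2 + I\right)$ ($P{\left(I \right)} = \left(2 + \left(I - 4\right)\right) I^{2} = \left(2 + \left(-4 + I\right)\right) I^{2} = \left(-2 + I\right) I^{2} = I^{2} \left(-2 + I\right)$)
$- 40 P{\left(13 \right)} 3 + J{\left(196,-2166 \right)} = - 40 \cdot 13^{2} \left(-2 + 13\right) 3 - 2166 = - 40 \cdot 169 \cdot 11 \cdot 3 - 2166 = \left(-40\right) 1859 \cdot 3 - 2166 = \left(-74360\right) 3 - 2166 = -223080 - 2166 = -225246$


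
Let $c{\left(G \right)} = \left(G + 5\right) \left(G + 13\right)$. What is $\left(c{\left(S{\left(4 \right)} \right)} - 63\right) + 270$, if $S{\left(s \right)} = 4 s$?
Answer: $816$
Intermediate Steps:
$c{\left(G \right)} = \left(5 + G\right) \left(13 + G\right)$
$\left(c{\left(S{\left(4 \right)} \right)} - 63\right) + 270 = \left(\left(65 + \left(4 \cdot 4\right)^{2} + 18 \cdot 4 \cdot 4\right) - 63\right) + 270 = \left(\left(65 + 16^{2} + 18 \cdot 16\right) - 63\right) + 270 = \left(\left(65 + 256 + 288\right) - 63\right) + 270 = \left(609 - 63\right) + 270 = 546 + 270 = 816$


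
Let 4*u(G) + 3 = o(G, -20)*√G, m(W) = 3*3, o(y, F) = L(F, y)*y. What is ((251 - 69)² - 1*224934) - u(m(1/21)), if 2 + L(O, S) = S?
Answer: -383713/2 ≈ -1.9186e+5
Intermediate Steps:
L(O, S) = -2 + S
o(y, F) = y*(-2 + y) (o(y, F) = (-2 + y)*y = y*(-2 + y))
m(W) = 9
u(G) = -¾ + G^(3/2)*(-2 + G)/4 (u(G) = -¾ + ((G*(-2 + G))*√G)/4 = -¾ + (G^(3/2)*(-2 + G))/4 = -¾ + G^(3/2)*(-2 + G)/4)
((251 - 69)² - 1*224934) - u(m(1/21)) = ((251 - 69)² - 1*224934) - (-¾ + 9^(3/2)*(-2 + 9)/4) = (182² - 224934) - (-¾ + (¼)*27*7) = (33124 - 224934) - (-¾ + 189/4) = -191810 - 1*93/2 = -191810 - 93/2 = -383713/2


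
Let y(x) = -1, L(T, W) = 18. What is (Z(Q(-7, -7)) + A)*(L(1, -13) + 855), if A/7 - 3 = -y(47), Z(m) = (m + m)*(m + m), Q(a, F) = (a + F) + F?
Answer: 1564416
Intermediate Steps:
Q(a, F) = a + 2*F (Q(a, F) = (F + a) + F = a + 2*F)
Z(m) = 4*m² (Z(m) = (2*m)*(2*m) = 4*m²)
A = 28 (A = 21 + 7*(-1*(-1)) = 21 + 7*1 = 21 + 7 = 28)
(Z(Q(-7, -7)) + A)*(L(1, -13) + 855) = (4*(-7 + 2*(-7))² + 28)*(18 + 855) = (4*(-7 - 14)² + 28)*873 = (4*(-21)² + 28)*873 = (4*441 + 28)*873 = (1764 + 28)*873 = 1792*873 = 1564416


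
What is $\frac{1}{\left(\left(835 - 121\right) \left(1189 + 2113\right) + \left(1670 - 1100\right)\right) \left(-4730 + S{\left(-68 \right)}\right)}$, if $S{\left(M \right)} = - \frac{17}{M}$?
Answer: $- \frac{2}{22307373981} \approx -8.9657 \cdot 10^{-11}$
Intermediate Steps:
$\frac{1}{\left(\left(835 - 121\right) \left(1189 + 2113\right) + \left(1670 - 1100\right)\right) \left(-4730 + S{\left(-68 \right)}\right)} = \frac{1}{\left(\left(835 - 121\right) \left(1189 + 2113\right) + \left(1670 - 1100\right)\right) \left(-4730 - \frac{17}{-68}\right)} = \frac{1}{\left(714 \cdot 3302 + 570\right) \left(-4730 - - \frac{1}{4}\right)} = \frac{1}{\left(2357628 + 570\right) \left(-4730 + \frac{1}{4}\right)} = \frac{1}{2358198 \left(- \frac{18919}{4}\right)} = \frac{1}{- \frac{22307373981}{2}} = - \frac{2}{22307373981}$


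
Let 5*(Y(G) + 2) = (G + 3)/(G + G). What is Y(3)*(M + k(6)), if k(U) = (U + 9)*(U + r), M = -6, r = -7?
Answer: 189/5 ≈ 37.800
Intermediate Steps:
Y(G) = -2 + (3 + G)/(10*G) (Y(G) = -2 + ((G + 3)/(G + G))/5 = -2 + ((3 + G)/((2*G)))/5 = -2 + ((3 + G)*(1/(2*G)))/5 = -2 + ((3 + G)/(2*G))/5 = -2 + (3 + G)/(10*G))
k(U) = (-7 + U)*(9 + U) (k(U) = (U + 9)*(U - 7) = (9 + U)*(-7 + U) = (-7 + U)*(9 + U))
Y(3)*(M + k(6)) = ((⅒)*(3 - 19*3)/3)*(-6 + (-63 + 6² + 2*6)) = ((⅒)*(⅓)*(3 - 57))*(-6 + (-63 + 36 + 12)) = ((⅒)*(⅓)*(-54))*(-6 - 15) = -9/5*(-21) = 189/5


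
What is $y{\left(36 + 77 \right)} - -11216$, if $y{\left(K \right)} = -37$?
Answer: $11179$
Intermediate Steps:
$y{\left(36 + 77 \right)} - -11216 = -37 - -11216 = -37 + 11216 = 11179$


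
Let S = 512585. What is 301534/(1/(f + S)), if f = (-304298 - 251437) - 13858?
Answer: -17189850272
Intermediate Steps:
f = -569593 (f = -555735 - 13858 = -569593)
301534/(1/(f + S)) = 301534/(1/(-569593 + 512585)) = 301534/(1/(-57008)) = 301534/(-1/57008) = 301534*(-57008) = -17189850272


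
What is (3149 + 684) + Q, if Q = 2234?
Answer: 6067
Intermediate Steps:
(3149 + 684) + Q = (3149 + 684) + 2234 = 3833 + 2234 = 6067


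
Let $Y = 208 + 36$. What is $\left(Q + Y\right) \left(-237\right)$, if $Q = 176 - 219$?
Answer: $-47637$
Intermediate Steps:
$Y = 244$
$Q = -43$
$\left(Q + Y\right) \left(-237\right) = \left(-43 + 244\right) \left(-237\right) = 201 \left(-237\right) = -47637$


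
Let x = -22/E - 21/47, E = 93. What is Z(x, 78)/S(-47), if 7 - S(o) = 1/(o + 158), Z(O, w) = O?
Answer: -110519/1130632 ≈ -0.097750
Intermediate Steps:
x = -2987/4371 (x = -22/93 - 21/47 = -2987/4371 ≈ -0.68337)
S(o) = 7 - 1/(158 + o) (S(o) = 7 - 1/(o + 158) = 7 - 1/(158 + o))
Z(x, 78)/S(-47) = -2987*(158 - 47)/(1105 + 7*(-47))/4371 = -2987*111/(1105 - 329)/4371 = -2987/(4371*((1/111)*776)) = -2987/(4371*776/111) = -2987/4371*111/776 = -110519/1130632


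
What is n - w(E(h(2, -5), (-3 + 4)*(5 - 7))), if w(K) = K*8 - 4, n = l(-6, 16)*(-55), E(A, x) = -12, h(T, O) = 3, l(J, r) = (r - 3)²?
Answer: -9195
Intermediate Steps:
l(J, r) = (-3 + r)²
n = -9295 (n = (-3 + 16)²*(-55) = 13²*(-55) = 169*(-55) = -9295)
w(K) = -4 + 8*K (w(K) = 8*K - 4 = -4 + 8*K)
n - w(E(h(2, -5), (-3 + 4)*(5 - 7))) = -9295 - (-4 + 8*(-12)) = -9295 - (-4 - 96) = -9295 - 1*(-100) = -9295 + 100 = -9195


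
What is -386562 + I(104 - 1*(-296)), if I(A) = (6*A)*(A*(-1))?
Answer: -1346562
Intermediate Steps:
I(A) = -6*A² (I(A) = (6*A)*(-A) = -6*A²)
-386562 + I(104 - 1*(-296)) = -386562 - 6*(104 - 1*(-296))² = -386562 - 6*(104 + 296)² = -386562 - 6*400² = -386562 - 6*160000 = -386562 - 960000 = -1346562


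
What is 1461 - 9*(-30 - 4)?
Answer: 1767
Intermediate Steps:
1461 - 9*(-30 - 4) = 1461 - 9*(-34) = 1461 + 306 = 1767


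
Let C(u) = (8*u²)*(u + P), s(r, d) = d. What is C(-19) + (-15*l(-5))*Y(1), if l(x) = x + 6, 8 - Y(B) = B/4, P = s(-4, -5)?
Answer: -277713/4 ≈ -69428.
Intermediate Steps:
P = -5
C(u) = 8*u²*(-5 + u) (C(u) = (8*u²)*(u - 5) = (8*u²)*(-5 + u) = 8*u²*(-5 + u))
Y(B) = 8 - B/4
l(x) = 6 + x
C(-19) + (-15*l(-5))*Y(1) = 8*(-19)²*(-5 - 19) + (-15*(6 - 5))*(8 - ¼*1) = 8*361*(-24) + (-15*1)*(8 - ¼) = -69312 - 15*31/4 = -69312 - 465/4 = -277713/4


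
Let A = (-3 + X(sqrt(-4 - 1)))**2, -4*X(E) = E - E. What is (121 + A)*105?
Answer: 13650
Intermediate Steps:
X(E) = 0 (X(E) = -(E - E)/4 = -1/4*0 = 0)
A = 9 (A = (-3 + 0)**2 = (-3)**2 = 9)
(121 + A)*105 = (121 + 9)*105 = 130*105 = 13650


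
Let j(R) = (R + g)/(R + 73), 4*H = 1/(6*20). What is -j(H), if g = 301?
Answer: -144481/35041 ≈ -4.1232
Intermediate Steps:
H = 1/480 (H = 1/(4*((6*20))) = (¼)/120 = (¼)*(1/120) = 1/480 ≈ 0.0020833)
j(R) = (301 + R)/(73 + R) (j(R) = (R + 301)/(R + 73) = (301 + R)/(73 + R))
-j(H) = -(301 + 1/480)/(73 + 1/480) = -144481/(35041/480*480) = -480*144481/(35041*480) = -1*144481/35041 = -144481/35041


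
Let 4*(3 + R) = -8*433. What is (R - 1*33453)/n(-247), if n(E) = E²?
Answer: -34322/61009 ≈ -0.56257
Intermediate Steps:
R = -869 (R = -3 + (-8*433)/4 = -3 + (¼)*(-3464) = -3 - 866 = -869)
(R - 1*33453)/n(-247) = (-869 - 1*33453)/((-247)²) = (-869 - 33453)/61009 = -34322*1/61009 = -34322/61009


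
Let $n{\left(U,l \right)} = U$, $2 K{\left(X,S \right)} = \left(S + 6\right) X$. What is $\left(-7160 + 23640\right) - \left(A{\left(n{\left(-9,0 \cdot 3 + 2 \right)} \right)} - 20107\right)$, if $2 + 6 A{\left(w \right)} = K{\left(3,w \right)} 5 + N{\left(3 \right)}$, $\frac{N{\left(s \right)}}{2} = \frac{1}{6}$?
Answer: $\frac{1317277}{36} \approx 36591.0$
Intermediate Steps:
$K{\left(X,S \right)} = \frac{X \left(6 + S\right)}{2}$ ($K{\left(X,S \right)} = \frac{\left(S + 6\right) X}{2} = \frac{\left(6 + S\right) X}{2} = \frac{X \left(6 + S\right)}{2}$)
$N{\left(s \right)} = \frac{1}{3}$ ($N{\left(s \right)} = \frac{2}{6} = 2 \cdot \frac{1}{6} = \frac{1}{3}$)
$A{\left(w \right)} = \frac{65}{9} + \frac{5 w}{4}$ ($A{\left(w \right)} = - \frac{1}{3} + \frac{\frac{1}{2} \cdot 3 \left(6 + w\right) 5 + \frac{1}{3}}{6} = - \frac{1}{3} + \frac{\left(9 + \frac{3 w}{2}\right) 5 + \frac{1}{3}}{6} = - \frac{1}{3} + \frac{\left(45 + \frac{15 w}{2}\right) + \frac{1}{3}}{6} = - \frac{1}{3} + \frac{\frac{136}{3} + \frac{15 w}{2}}{6} = - \frac{1}{3} + \left(\frac{68}{9} + \frac{5 w}{4}\right) = \frac{65}{9} + \frac{5 w}{4}$)
$\left(-7160 + 23640\right) - \left(A{\left(n{\left(-9,0 \cdot 3 + 2 \right)} \right)} - 20107\right) = \left(-7160 + 23640\right) - \left(\left(\frac{65}{9} + \frac{5}{4} \left(-9\right)\right) - 20107\right) = 16480 - \left(\left(\frac{65}{9} - \frac{45}{4}\right) - 20107\right) = 16480 - \left(- \frac{145}{36} - 20107\right) = 16480 - - \frac{723997}{36} = 16480 + \frac{723997}{36} = \frac{1317277}{36}$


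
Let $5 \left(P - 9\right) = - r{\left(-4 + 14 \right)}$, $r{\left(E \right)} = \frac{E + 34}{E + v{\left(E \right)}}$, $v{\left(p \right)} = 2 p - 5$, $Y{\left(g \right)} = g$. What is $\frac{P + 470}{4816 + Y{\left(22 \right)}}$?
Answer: $\frac{59831}{604750} \approx 0.098935$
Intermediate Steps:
$v{\left(p \right)} = -5 + 2 p$
$r{\left(E \right)} = \frac{34 + E}{-5 + 3 E}$ ($r{\left(E \right)} = \frac{E + 34}{E + \left(-5 + 2 E\right)} = \frac{34 + E}{-5 + 3 E}$)
$P = \frac{1081}{125}$ ($P = 9 + \frac{\left(-1\right) \frac{34 + \left(-4 + 14\right)}{-5 + 3 \left(-4 + 14\right)}}{5} = 9 + \frac{\left(-1\right) \frac{34 + 10}{-5 + 3 \cdot 10}}{5} = 9 + \frac{\left(-1\right) \frac{1}{-5 + 30} \cdot 44}{5} = 9 + \frac{\left(-1\right) \frac{1}{25} \cdot 44}{5} = 9 + \frac{\left(-1\right) \frac{44}{25}}{5} = 9 + \frac{1}{5} \left(- \frac{44}{25}\right) = 9 - \frac{44}{125} = \frac{1081}{125} \approx 8.648$)
$\frac{P + 470}{4816 + Y{\left(22 \right)}} = \frac{\frac{1081}{125} + 470}{4816 + 22} = \frac{59831}{125 \cdot 4838} = \frac{59831}{125} \cdot \frac{1}{4838} = \frac{59831}{604750}$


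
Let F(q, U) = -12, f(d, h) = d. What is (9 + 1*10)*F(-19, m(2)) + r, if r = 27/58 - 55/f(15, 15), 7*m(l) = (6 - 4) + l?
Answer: -40229/174 ≈ -231.20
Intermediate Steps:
m(l) = 2/7 + l/7 (m(l) = ((6 - 4) + l)/7 = (2 + l)/7 = 2/7 + l/7)
r = -557/174 (r = 27/58 - 55/15 = 27*(1/58) - 55*1/15 = 27/58 - 11/3 = -557/174 ≈ -3.2011)
(9 + 1*10)*F(-19, m(2)) + r = (9 + 1*10)*(-12) - 557/174 = (9 + 10)*(-12) - 557/174 = 19*(-12) - 557/174 = -228 - 557/174 = -40229/174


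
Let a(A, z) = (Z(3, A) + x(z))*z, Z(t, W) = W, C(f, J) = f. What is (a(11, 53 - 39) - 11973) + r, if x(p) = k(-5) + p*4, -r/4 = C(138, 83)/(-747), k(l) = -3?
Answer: -2757989/249 ≈ -11076.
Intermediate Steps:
r = 184/249 (r = -552/(-747) = -552*(-1)/747 = -4*(-46/249) = 184/249 ≈ 0.73896)
x(p) = -3 + 4*p (x(p) = -3 + p*4 = -3 + 4*p)
a(A, z) = z*(-3 + A + 4*z) (a(A, z) = (A + (-3 + 4*z))*z = (-3 + A + 4*z)*z = z*(-3 + A + 4*z))
(a(11, 53 - 39) - 11973) + r = ((53 - 39)*(-3 + 11 + 4*(53 - 39)) - 11973) + 184/249 = (14*(-3 + 11 + 4*14) - 11973) + 184/249 = (14*(-3 + 11 + 56) - 11973) + 184/249 = (14*64 - 11973) + 184/249 = (896 - 11973) + 184/249 = -11077 + 184/249 = -2757989/249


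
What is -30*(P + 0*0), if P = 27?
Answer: -810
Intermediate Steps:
-30*(P + 0*0) = -30*(27 + 0*0) = -30*(27 + 0) = -30*27 = -810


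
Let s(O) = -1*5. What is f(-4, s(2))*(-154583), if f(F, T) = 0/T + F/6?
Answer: 309166/3 ≈ 1.0306e+5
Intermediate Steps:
s(O) = -5
f(F, T) = F/6 (f(F, T) = 0 + F*(⅙) = 0 + F/6 = F/6)
f(-4, s(2))*(-154583) = ((⅙)*(-4))*(-154583) = -⅔*(-154583) = 309166/3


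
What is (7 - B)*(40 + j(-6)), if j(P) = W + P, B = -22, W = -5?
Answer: 841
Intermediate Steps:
j(P) = -5 + P
(7 - B)*(40 + j(-6)) = (7 - 1*(-22))*(40 + (-5 - 6)) = (7 + 22)*(40 - 11) = 29*29 = 841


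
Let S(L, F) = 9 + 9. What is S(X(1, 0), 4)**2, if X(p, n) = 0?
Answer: 324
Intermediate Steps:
S(L, F) = 18
S(X(1, 0), 4)**2 = 18**2 = 324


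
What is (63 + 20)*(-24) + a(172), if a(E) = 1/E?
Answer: -342623/172 ≈ -1992.0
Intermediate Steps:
(63 + 20)*(-24) + a(172) = (63 + 20)*(-24) + 1/172 = 83*(-24) + 1/172 = -1992 + 1/172 = -342623/172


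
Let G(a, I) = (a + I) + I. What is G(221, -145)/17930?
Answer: -69/17930 ≈ -0.0038483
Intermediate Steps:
G(a, I) = a + 2*I (G(a, I) = (I + a) + I = a + 2*I)
G(221, -145)/17930 = (221 + 2*(-145))/17930 = (221 - 290)*(1/17930) = -69*1/17930 = -69/17930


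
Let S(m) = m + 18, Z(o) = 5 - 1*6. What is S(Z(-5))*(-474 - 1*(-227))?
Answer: -4199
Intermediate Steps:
Z(o) = -1 (Z(o) = 5 - 6 = -1)
S(m) = 18 + m
S(Z(-5))*(-474 - 1*(-227)) = (18 - 1)*(-474 - 1*(-227)) = 17*(-474 + 227) = 17*(-247) = -4199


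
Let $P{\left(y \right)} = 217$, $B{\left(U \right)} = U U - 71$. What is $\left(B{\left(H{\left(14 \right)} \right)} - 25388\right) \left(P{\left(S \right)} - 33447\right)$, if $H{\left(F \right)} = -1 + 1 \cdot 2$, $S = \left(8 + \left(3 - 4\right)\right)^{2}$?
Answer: $845969340$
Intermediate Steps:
$S = 49$ ($S = \left(8 - 1\right)^{2} = 7^{2} = 49$)
$H{\left(F \right)} = 1$ ($H{\left(F \right)} = -1 + 2 = 1$)
$B{\left(U \right)} = -71 + U^{2}$ ($B{\left(U \right)} = U^{2} - 71 = -71 + U^{2}$)
$\left(B{\left(H{\left(14 \right)} \right)} - 25388\right) \left(P{\left(S \right)} - 33447\right) = \left(\left(-71 + 1^{2}\right) - 25388\right) \left(217 - 33447\right) = \left(\left(-71 + 1\right) - 25388\right) \left(-33230\right) = \left(-70 - 25388\right) \left(-33230\right) = \left(-25458\right) \left(-33230\right) = 845969340$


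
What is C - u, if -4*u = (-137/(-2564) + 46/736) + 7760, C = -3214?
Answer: -52263387/41024 ≈ -1274.0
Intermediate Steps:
u = -79587749/41024 (u = -((-137/(-2564) + 46/736) + 7760)/4 = -((-137*(-1/2564) + 46*(1/736)) + 7760)/4 = -((137/2564 + 1/16) + 7760)/4 = -(1189/10256 + 7760)/4 = -¼*79587749/10256 = -79587749/41024 ≈ -1940.0)
C - u = -3214 - 1*(-79587749/41024) = -3214 + 79587749/41024 = -52263387/41024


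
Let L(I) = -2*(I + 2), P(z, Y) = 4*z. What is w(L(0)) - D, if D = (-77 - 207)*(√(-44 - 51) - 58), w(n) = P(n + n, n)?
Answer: -16504 + 284*I*√95 ≈ -16504.0 + 2768.1*I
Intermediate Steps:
L(I) = -4 - 2*I (L(I) = -2*(2 + I) = -4 - 2*I)
w(n) = 8*n (w(n) = 4*(n + n) = 4*(2*n) = 8*n)
D = 16472 - 284*I*√95 (D = -284*(√(-95) - 58) = -284*(I*√95 - 58) = -284*(-58 + I*√95) = 16472 - 284*I*√95 ≈ 16472.0 - 2768.1*I)
w(L(0)) - D = 8*(-4 - 2*0) - (16472 - 284*I*√95) = 8*(-4 + 0) + (-16472 + 284*I*√95) = 8*(-4) + (-16472 + 284*I*√95) = -32 + (-16472 + 284*I*√95) = -16504 + 284*I*√95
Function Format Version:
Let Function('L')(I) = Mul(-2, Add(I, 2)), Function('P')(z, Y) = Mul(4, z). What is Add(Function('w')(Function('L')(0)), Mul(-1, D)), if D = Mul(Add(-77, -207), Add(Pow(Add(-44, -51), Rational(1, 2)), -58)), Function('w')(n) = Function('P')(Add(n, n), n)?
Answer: Add(-16504, Mul(284, I, Pow(95, Rational(1, 2)))) ≈ Add(-16504., Mul(2768.1, I))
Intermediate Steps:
Function('L')(I) = Add(-4, Mul(-2, I)) (Function('L')(I) = Mul(-2, Add(2, I)) = Add(-4, Mul(-2, I)))
Function('w')(n) = Mul(8, n) (Function('w')(n) = Mul(4, Add(n, n)) = Mul(4, Mul(2, n)) = Mul(8, n))
D = Add(16472, Mul(-284, I, Pow(95, Rational(1, 2)))) (D = Mul(-284, Add(Pow(-95, Rational(1, 2)), -58)) = Mul(-284, Add(Mul(I, Pow(95, Rational(1, 2))), -58)) = Mul(-284, Add(-58, Mul(I, Pow(95, Rational(1, 2))))) = Add(16472, Mul(-284, I, Pow(95, Rational(1, 2)))) ≈ Add(16472., Mul(-2768.1, I)))
Add(Function('w')(Function('L')(0)), Mul(-1, D)) = Add(Mul(8, Add(-4, Mul(-2, 0))), Mul(-1, Add(16472, Mul(-284, I, Pow(95, Rational(1, 2)))))) = Add(Mul(8, Add(-4, 0)), Add(-16472, Mul(284, I, Pow(95, Rational(1, 2))))) = Add(Mul(8, -4), Add(-16472, Mul(284, I, Pow(95, Rational(1, 2))))) = Add(-32, Add(-16472, Mul(284, I, Pow(95, Rational(1, 2))))) = Add(-16504, Mul(284, I, Pow(95, Rational(1, 2))))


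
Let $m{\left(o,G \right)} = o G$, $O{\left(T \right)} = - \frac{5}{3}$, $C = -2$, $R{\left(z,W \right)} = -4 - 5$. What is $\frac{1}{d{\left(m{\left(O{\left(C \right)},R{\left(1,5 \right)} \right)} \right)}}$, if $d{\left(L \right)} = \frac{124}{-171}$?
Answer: $- \frac{171}{124} \approx -1.379$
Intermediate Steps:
$R{\left(z,W \right)} = -9$
$O{\left(T \right)} = - \frac{5}{3}$ ($O{\left(T \right)} = \left(-5\right) \frac{1}{3} = - \frac{5}{3}$)
$m{\left(o,G \right)} = G o$
$d{\left(L \right)} = - \frac{124}{171}$ ($d{\left(L \right)} = 124 \left(- \frac{1}{171}\right) = - \frac{124}{171}$)
$\frac{1}{d{\left(m{\left(O{\left(C \right)},R{\left(1,5 \right)} \right)} \right)}} = \frac{1}{- \frac{124}{171}} = - \frac{171}{124}$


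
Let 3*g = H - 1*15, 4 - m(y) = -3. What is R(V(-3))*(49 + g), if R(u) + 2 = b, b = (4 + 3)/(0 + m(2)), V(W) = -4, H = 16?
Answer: -148/3 ≈ -49.333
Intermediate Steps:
m(y) = 7 (m(y) = 4 - 1*(-3) = 4 + 3 = 7)
b = 1 (b = (4 + 3)/(0 + 7) = 7/7 = 7*(⅐) = 1)
g = ⅓ (g = (16 - 1*15)/3 = (16 - 15)/3 = (⅓)*1 = ⅓ ≈ 0.33333)
R(u) = -1 (R(u) = -2 + 1 = -1)
R(V(-3))*(49 + g) = -(49 + ⅓) = -1*148/3 = -148/3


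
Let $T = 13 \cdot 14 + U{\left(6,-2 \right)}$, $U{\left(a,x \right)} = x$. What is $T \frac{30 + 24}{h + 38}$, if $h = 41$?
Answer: $\frac{9720}{79} \approx 123.04$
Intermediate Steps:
$T = 180$ ($T = 13 \cdot 14 - 2 = 182 - 2 = 180$)
$T \frac{30 + 24}{h + 38} = 180 \frac{30 + 24}{41 + 38} = 180 \cdot \frac{54}{79} = \frac{9720}{79}$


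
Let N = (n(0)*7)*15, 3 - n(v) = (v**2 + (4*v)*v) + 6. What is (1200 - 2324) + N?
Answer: -1439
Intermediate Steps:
n(v) = -3 - 5*v**2 (n(v) = 3 - ((v**2 + (4*v)*v) + 6) = 3 - ((v**2 + 4*v**2) + 6) = 3 - (5*v**2 + 6) = 3 - (6 + 5*v**2) = 3 + (-6 - 5*v**2) = -3 - 5*v**2)
N = -315 (N = ((-3 - 5*0**2)*7)*15 = ((-3 - 5*0)*7)*15 = ((-3 + 0)*7)*15 = -3*7*15 = -21*15 = -315)
(1200 - 2324) + N = (1200 - 2324) - 315 = -1124 - 315 = -1439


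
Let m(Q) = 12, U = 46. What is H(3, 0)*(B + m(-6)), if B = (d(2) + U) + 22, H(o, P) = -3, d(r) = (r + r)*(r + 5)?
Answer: -324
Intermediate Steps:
d(r) = 2*r*(5 + r) (d(r) = (2*r)*(5 + r) = 2*r*(5 + r))
B = 96 (B = (2*2*(5 + 2) + 46) + 22 = (2*2*7 + 46) + 22 = (28 + 46) + 22 = 74 + 22 = 96)
H(3, 0)*(B + m(-6)) = -3*(96 + 12) = -3*108 = -324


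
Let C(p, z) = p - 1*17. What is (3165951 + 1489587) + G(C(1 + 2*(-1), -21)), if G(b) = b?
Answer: 4655520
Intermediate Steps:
C(p, z) = -17 + p (C(p, z) = p - 17 = -17 + p)
(3165951 + 1489587) + G(C(1 + 2*(-1), -21)) = (3165951 + 1489587) + (-17 + (1 + 2*(-1))) = 4655538 + (-17 + (1 - 2)) = 4655538 + (-17 - 1) = 4655538 - 18 = 4655520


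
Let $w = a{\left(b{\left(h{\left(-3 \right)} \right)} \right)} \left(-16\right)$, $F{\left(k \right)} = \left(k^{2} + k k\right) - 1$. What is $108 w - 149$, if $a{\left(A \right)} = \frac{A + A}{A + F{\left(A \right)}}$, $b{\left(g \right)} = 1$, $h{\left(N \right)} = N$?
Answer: $-1877$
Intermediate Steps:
$F{\left(k \right)} = -1 + 2 k^{2}$ ($F{\left(k \right)} = \left(k^{2} + k^{2}\right) - 1 = 2 k^{2} - 1 = -1 + 2 k^{2}$)
$a{\left(A \right)} = \frac{2 A}{-1 + A + 2 A^{2}}$ ($a{\left(A \right)} = \frac{A + A}{A + \left(-1 + 2 A^{2}\right)} = \frac{2 A}{-1 + A + 2 A^{2}}$)
$w = -16$ ($w = 2 \cdot 1 \frac{1}{-1 + 1 + 2 \cdot 1^{2}} \left(-16\right) = 2 \cdot 1 \frac{1}{-1 + 1 + 2 \cdot 1} \left(-16\right) = 2 \cdot 1 \frac{1}{-1 + 1 + 2} \left(-16\right) = 2 \cdot 1 \cdot \frac{1}{2} \left(-16\right) = 1 \left(-16\right) = -16$)
$108 w - 149 = 108 \left(-16\right) - 149 = -1728 - 149 = -1877$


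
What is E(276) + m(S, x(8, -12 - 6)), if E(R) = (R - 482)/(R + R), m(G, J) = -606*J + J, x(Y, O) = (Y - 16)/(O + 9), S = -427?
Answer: -445589/828 ≈ -538.15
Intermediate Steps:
x(Y, O) = (-16 + Y)/(9 + O)
m(G, J) = -605*J
E(R) = (-482 + R)/(2*R) (E(R) = (-482 + R)/((2*R)) = (-482 + R)*(1/(2*R)) = (-482 + R)/(2*R))
E(276) + m(S, x(8, -12 - 6)) = (1/2)*(-482 + 276)/276 - 605*(-16 + 8)/(9 + (-12 - 6)) = (1/2)*(1/276)*(-206) - 605*(-8)/(9 - 18) = -103/276 - 605*(-8)/(-9) = -103/276 - (-605)*(-8)/9 = -103/276 - 605*8/9 = -103/276 - 4840/9 = -445589/828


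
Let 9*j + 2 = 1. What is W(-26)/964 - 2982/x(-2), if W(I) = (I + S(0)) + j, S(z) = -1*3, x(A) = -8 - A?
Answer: 2155855/4338 ≈ 496.97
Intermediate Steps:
j = -1/9 (j = -2/9 + (1/9)*1 = -2/9 + 1/9 = -1/9 ≈ -0.11111)
S(z) = -3
W(I) = -28/9 + I (W(I) = (I - 3) - 1/9 = (-3 + I) - 1/9 = -28/9 + I)
W(-26)/964 - 2982/x(-2) = (-28/9 - 26)/964 - 2982/(-8 - 1*(-2)) = -262/9*1/964 - 2982/(-8 + 2) = -131/4338 - 2982/(-6) = -131/4338 - 2982*(-1/6) = -131/4338 + 497 = 2155855/4338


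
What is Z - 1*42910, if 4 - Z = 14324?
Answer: -57230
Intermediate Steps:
Z = -14320 (Z = 4 - 1*14324 = 4 - 14324 = -14320)
Z - 1*42910 = -14320 - 1*42910 = -14320 - 42910 = -57230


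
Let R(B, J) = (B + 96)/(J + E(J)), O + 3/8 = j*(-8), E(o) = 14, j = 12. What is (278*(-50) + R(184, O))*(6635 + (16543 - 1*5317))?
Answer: -163648554740/659 ≈ -2.4833e+8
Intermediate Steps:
O = -771/8 (O = -3/8 + 12*(-8) = -3/8 - 96 = -771/8 ≈ -96.375)
R(B, J) = (96 + B)/(14 + J) (R(B, J) = (B + 96)/(J + 14) = (96 + B)/(14 + J))
(278*(-50) + R(184, O))*(6635 + (16543 - 1*5317)) = (278*(-50) + (96 + 184)/(14 - 771/8))*(6635 + (16543 - 1*5317)) = (-13900 + 280/(-659/8))*(6635 + (16543 - 5317)) = (-13900 - 8/659*280)*(6635 + 11226) = (-13900 - 2240/659)*17861 = -9162340/659*17861 = -163648554740/659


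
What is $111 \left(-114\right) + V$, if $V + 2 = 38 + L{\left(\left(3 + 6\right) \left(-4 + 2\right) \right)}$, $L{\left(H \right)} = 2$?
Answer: $-12616$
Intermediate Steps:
$V = 38$ ($V = -2 + \left(38 + 2\right) = -2 + 40 = 38$)
$111 \left(-114\right) + V = 111 \left(-114\right) + 38 = -12654 + 38 = -12616$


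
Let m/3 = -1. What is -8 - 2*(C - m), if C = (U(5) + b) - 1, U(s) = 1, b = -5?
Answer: -4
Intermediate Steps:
m = -3 (m = 3*(-1) = -3)
C = -5 (C = (1 - 5) - 1 = -4 - 1 = -5)
-8 - 2*(C - m) = -8 - 2*(-5 - 1*(-3)) = -8 - 2*(-5 + 3) = -8 - 2*(-2) = -8 + 4 = -4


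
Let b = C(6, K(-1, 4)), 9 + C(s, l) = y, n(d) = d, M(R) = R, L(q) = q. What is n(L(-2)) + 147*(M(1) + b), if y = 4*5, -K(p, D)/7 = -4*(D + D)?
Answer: 1762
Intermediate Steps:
K(p, D) = 56*D (K(p, D) = -(-28)*(D + D) = -(-28)*2*D = -(-56)*D = 56*D)
y = 20
C(s, l) = 11 (C(s, l) = -9 + 20 = 11)
b = 11
n(L(-2)) + 147*(M(1) + b) = -2 + 147*(1 + 11) = -2 + 147*12 = -2 + 1764 = 1762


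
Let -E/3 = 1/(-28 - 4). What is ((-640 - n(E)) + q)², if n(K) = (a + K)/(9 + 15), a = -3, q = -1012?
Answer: 178828340161/65536 ≈ 2.7287e+6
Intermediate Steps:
E = 3/32 (E = -3/(-28 - 4) = -3/(-32) = -3*(-1/32) = 3/32 ≈ 0.093750)
n(K) = -⅛ + K/24 (n(K) = (-3 + K)/(9 + 15) = (-3 + K)/24 = (-3 + K)*(1/24) = -⅛ + K/24)
((-640 - n(E)) + q)² = ((-640 - (-⅛ + (1/24)*(3/32))) - 1012)² = ((-640 - (-⅛ + 1/256)) - 1012)² = ((-640 - 1*(-31/256)) - 1012)² = ((-640 + 31/256) - 1012)² = (-163809/256 - 1012)² = (-422881/256)² = 178828340161/65536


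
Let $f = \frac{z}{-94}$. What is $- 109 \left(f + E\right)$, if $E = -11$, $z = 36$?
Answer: $\frac{58315}{47} \approx 1240.7$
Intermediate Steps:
$f = - \frac{18}{47}$ ($f = \frac{36}{-94} = 36 \left(- \frac{1}{94}\right) = - \frac{18}{47} \approx -0.38298$)
$- 109 \left(f + E\right) = - 109 \left(- \frac{18}{47} - 11\right) = \left(-109\right) \left(- \frac{535}{47}\right) = \frac{58315}{47}$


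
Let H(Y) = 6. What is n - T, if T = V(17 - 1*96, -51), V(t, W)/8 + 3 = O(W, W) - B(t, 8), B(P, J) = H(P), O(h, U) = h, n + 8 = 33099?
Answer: 33571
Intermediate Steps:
n = 33091 (n = -8 + 33099 = 33091)
B(P, J) = 6
V(t, W) = -72 + 8*W (V(t, W) = -24 + 8*(W - 1*6) = -24 + 8*(W - 6) = -24 + 8*(-6 + W) = -24 + (-48 + 8*W) = -72 + 8*W)
T = -480 (T = -72 + 8*(-51) = -72 - 408 = -480)
n - T = 33091 - 1*(-480) = 33091 + 480 = 33571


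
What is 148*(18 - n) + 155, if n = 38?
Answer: -2805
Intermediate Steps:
148*(18 - n) + 155 = 148*(18 - 1*38) + 155 = 148*(18 - 38) + 155 = 148*(-20) + 155 = -2960 + 155 = -2805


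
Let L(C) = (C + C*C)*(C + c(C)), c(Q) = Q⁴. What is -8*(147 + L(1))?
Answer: -1208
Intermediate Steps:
L(C) = (C + C²)*(C + C⁴) (L(C) = (C + C*C)*(C + C⁴) = (C + C²)*(C + C⁴))
-8*(147 + L(1)) = -8*(147 + 1²*(1 + 1 + 1³ + 1⁴)) = -8*(147 + 1*(1 + 1 + 1 + 1)) = -8*(147 + 1*4) = -8*(147 + 4) = -8*151 = -1208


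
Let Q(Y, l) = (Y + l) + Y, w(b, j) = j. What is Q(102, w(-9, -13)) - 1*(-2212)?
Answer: 2403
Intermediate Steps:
Q(Y, l) = l + 2*Y
Q(102, w(-9, -13)) - 1*(-2212) = (-13 + 2*102) - 1*(-2212) = (-13 + 204) + 2212 = 191 + 2212 = 2403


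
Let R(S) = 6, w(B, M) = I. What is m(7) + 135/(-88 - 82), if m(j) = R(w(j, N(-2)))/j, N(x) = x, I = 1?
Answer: 15/238 ≈ 0.063025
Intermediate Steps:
w(B, M) = 1
m(j) = 6/j
m(7) + 135/(-88 - 82) = 6/7 + 135/(-88 - 82) = 6*(⅐) + 135/(-170) = 6/7 + 135*(-1/170) = 6/7 - 27/34 = 15/238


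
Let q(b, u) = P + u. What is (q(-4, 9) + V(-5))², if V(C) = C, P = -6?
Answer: 4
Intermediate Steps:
q(b, u) = -6 + u
(q(-4, 9) + V(-5))² = ((-6 + 9) - 5)² = (3 - 5)² = (-2)² = 4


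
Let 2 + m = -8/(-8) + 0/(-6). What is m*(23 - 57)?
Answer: 34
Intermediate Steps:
m = -1 (m = -2 + (-8/(-8) + 0/(-6)) = -2 + (-8*(-1/8) + 0*(-1/6)) = -2 + (1 + 0) = -2 + 1 = -1)
m*(23 - 57) = -(23 - 57) = -1*(-34) = 34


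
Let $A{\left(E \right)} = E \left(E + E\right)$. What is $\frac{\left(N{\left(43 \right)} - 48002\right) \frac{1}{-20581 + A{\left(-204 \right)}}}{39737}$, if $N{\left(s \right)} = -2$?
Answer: $- \frac{48004}{2489562787} \approx -1.9282 \cdot 10^{-5}$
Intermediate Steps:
$A{\left(E \right)} = 2 E^{2}$ ($A{\left(E \right)} = E 2 E = 2 E^{2}$)
$\frac{\left(N{\left(43 \right)} - 48002\right) \frac{1}{-20581 + A{\left(-204 \right)}}}{39737} = \frac{\left(-2 - 48002\right) \frac{1}{-20581 + 2 \left(-204\right)^{2}}}{39737} = - \frac{48004}{-20581 + 2 \cdot 41616} \cdot \frac{1}{39737} = - \frac{48004}{-20581 + 83232} \cdot \frac{1}{39737} = - \frac{48004}{62651} \cdot \frac{1}{39737} = \left(-48004\right) \frac{1}{62651} \cdot \frac{1}{39737} = \left(- \frac{48004}{62651}\right) \frac{1}{39737} = - \frac{48004}{2489562787}$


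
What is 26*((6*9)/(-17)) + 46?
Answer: -622/17 ≈ -36.588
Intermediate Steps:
26*((6*9)/(-17)) + 46 = 26*(54*(-1/17)) + 46 = 26*(-54/17) + 46 = -1404/17 + 46 = -622/17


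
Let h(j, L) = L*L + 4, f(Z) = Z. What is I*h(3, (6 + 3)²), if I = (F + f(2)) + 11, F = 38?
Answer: 334815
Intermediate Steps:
I = 51 (I = (38 + 2) + 11 = 40 + 11 = 51)
h(j, L) = 4 + L² (h(j, L) = L² + 4 = 4 + L²)
I*h(3, (6 + 3)²) = 51*(4 + ((6 + 3)²)²) = 51*(4 + (9²)²) = 51*(4 + 81²) = 51*(4 + 6561) = 51*6565 = 334815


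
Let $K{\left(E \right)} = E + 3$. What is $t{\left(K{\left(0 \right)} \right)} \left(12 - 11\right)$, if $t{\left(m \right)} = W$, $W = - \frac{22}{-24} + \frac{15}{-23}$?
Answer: $\frac{73}{276} \approx 0.26449$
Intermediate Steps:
$K{\left(E \right)} = 3 + E$
$W = \frac{73}{276}$ ($W = \left(-22\right) \left(- \frac{1}{24}\right) + 15 \left(- \frac{1}{23}\right) = \frac{11}{12} - \frac{15}{23} = \frac{73}{276} \approx 0.26449$)
$t{\left(m \right)} = \frac{73}{276}$
$t{\left(K{\left(0 \right)} \right)} \left(12 - 11\right) = \frac{73 \left(12 - 11\right)}{276} = \frac{73}{276} \cdot 1 = \frac{73}{276}$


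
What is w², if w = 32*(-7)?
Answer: 50176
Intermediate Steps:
w = -224
w² = (-224)² = 50176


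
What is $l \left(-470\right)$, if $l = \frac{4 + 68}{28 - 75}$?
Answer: $720$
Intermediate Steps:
$l = - \frac{72}{47}$ ($l = \frac{72}{-47} = 72 \left(- \frac{1}{47}\right) = - \frac{72}{47} \approx -1.5319$)
$l \left(-470\right) = \left(- \frac{72}{47}\right) \left(-470\right) = 720$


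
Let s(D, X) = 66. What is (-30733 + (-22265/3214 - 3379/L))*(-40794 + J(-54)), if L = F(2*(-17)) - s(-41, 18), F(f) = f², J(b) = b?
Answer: 10090282191648/8035 ≈ 1.2558e+9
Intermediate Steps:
L = 1090 (L = (2*(-17))² - 1*66 = (-34)² - 66 = 1156 - 66 = 1090)
(-30733 + (-22265/3214 - 3379/L))*(-40794 + J(-54)) = (-30733 + (-22265/3214 - 3379/1090))*(-40794 - 54) = (-30733 + (-22265*1/3214 - 3379*1/1090))*(-40848) = (-30733 + (-22265/3214 - 31/10))*(-40848) = (-30733 - 80571/8035)*(-40848) = -247020226/8035*(-40848) = 10090282191648/8035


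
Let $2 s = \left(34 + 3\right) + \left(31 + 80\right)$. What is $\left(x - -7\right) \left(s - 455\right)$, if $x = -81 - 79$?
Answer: $58293$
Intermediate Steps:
$x = -160$
$s = 74$ ($s = \frac{\left(34 + 3\right) + \left(31 + 80\right)}{2} = \frac{37 + 111}{2} = \frac{1}{2} \cdot 148 = 74$)
$\left(x - -7\right) \left(s - 455\right) = \left(-160 - -7\right) \left(74 - 455\right) = \left(-160 + 7\right) \left(-381\right) = \left(-153\right) \left(-381\right) = 58293$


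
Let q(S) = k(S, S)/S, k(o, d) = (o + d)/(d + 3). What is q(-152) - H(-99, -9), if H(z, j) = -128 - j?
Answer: 17729/149 ≈ 118.99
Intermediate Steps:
k(o, d) = (d + o)/(3 + d)
q(S) = 2/(3 + S) (q(S) = ((S + S)/(3 + S))/S = ((2*S)/(3 + S))/S = (2*S/(3 + S))/S = 2/(3 + S))
q(-152) - H(-99, -9) = 2/(3 - 152) - (-128 - 1*(-9)) = 2/(-149) - (-128 + 9) = 2*(-1/149) - 1*(-119) = -2/149 + 119 = 17729/149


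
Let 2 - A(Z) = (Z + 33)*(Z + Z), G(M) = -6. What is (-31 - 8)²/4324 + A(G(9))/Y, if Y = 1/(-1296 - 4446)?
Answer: -8094059487/4324 ≈ -1.8719e+6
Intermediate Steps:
Y = -1/5742 (Y = 1/(-5742) = -1/5742 ≈ -0.00017416)
A(Z) = 2 - 2*Z*(33 + Z) (A(Z) = 2 - (Z + 33)*(Z + Z) = 2 - (33 + Z)*2*Z = 2 - 2*Z*(33 + Z))
(-31 - 8)²/4324 + A(G(9))/Y = (-31 - 8)²/4324 + (2 - 66*(-6) - 2*(-6)²)/(-1/5742) = (-39)²*(1/4324) + (2 + 396 - 2*36)*(-5742) = 1521*(1/4324) + (2 + 396 - 72)*(-5742) = 1521/4324 + 326*(-5742) = 1521/4324 - 1871892 = -8094059487/4324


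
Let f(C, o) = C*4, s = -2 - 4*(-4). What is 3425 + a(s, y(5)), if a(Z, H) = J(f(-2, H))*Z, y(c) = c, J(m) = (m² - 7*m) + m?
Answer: 4993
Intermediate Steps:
s = 14 (s = -2 + 16 = 14)
f(C, o) = 4*C
J(m) = m² - 6*m
a(Z, H) = 112*Z (a(Z, H) = ((4*(-2))*(-6 + 4*(-2)))*Z = (-8*(-6 - 8))*Z = (-8*(-14))*Z = 112*Z)
3425 + a(s, y(5)) = 3425 + 112*14 = 3425 + 1568 = 4993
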